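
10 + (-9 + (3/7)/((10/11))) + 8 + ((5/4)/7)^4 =29111477/3073280 = 9.47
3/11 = 0.27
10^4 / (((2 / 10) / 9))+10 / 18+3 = 4050032/9 = 450003.56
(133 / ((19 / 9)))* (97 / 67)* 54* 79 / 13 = 26069526/871 = 29930.57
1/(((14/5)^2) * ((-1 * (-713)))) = 25/139748 = 0.00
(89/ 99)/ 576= 89/57024 = 0.00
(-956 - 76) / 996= -86/83 = -1.04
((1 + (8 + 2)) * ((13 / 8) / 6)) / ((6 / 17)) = 2431/288 = 8.44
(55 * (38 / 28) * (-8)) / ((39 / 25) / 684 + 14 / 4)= -23826000/139741 = -170.50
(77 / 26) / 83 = 77/2158 = 0.04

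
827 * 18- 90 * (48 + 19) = 8856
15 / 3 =5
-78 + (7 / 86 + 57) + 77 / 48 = -39865/2064 = -19.31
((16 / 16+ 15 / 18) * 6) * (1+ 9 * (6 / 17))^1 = 781/17 = 45.94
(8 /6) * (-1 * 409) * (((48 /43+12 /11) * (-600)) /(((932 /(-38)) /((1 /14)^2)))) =-811292400/5400241 = -150.23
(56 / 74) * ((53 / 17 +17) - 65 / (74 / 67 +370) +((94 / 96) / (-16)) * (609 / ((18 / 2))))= 11.96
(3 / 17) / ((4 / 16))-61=-1025/17 = -60.29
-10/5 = -2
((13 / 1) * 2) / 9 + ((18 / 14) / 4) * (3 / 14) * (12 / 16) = 41497/14112 = 2.94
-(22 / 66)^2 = -1/9 = -0.11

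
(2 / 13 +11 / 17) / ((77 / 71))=12567/17017 = 0.74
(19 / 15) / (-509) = -19/7635 = 0.00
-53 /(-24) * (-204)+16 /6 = -2687/6 = -447.83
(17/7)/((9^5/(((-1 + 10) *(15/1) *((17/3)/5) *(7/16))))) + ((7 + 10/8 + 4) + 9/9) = 1391221/104976 = 13.25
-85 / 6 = -14.17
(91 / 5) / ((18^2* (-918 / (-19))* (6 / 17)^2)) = 29393/3149280 = 0.01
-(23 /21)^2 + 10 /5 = 353/441 = 0.80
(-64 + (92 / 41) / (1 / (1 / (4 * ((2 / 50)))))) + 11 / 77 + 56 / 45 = -627518/12915 = -48.59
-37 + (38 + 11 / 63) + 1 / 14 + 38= 4945/126 = 39.25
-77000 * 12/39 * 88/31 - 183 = -27177749/403 = -67438.58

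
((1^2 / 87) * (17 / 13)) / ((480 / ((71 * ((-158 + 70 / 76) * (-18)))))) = 7204583/1146080 = 6.29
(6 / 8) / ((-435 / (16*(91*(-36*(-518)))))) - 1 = -6788017/145 = -46813.91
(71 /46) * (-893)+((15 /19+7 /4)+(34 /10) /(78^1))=-468935767/340860 = -1375.74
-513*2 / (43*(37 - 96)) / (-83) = -1026/210571 = 0.00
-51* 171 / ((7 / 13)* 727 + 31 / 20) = -755820/34061 = -22.19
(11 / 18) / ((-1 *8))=-11/144 = -0.08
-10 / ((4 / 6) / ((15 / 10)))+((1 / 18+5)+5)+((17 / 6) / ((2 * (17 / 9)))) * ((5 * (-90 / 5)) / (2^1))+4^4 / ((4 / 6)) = 12161/36 = 337.81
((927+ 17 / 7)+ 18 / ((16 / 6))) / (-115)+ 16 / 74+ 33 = 2987499/119140 = 25.08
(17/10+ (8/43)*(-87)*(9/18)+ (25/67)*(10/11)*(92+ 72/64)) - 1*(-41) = 66.20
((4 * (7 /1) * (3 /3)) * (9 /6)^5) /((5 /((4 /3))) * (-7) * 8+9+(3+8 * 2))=-243/208 = -1.17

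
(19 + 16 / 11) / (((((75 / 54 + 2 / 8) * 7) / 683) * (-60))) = -92205/4543 = -20.30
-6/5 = -1.20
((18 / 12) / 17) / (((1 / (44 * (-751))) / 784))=-38859744/17 = -2285867.29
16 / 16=1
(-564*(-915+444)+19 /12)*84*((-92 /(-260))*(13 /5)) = 20529090.68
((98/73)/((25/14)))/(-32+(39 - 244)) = -1372/432525 = 0.00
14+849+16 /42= 863.38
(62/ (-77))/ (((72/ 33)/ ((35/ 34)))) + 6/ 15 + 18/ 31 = 37991/63240 = 0.60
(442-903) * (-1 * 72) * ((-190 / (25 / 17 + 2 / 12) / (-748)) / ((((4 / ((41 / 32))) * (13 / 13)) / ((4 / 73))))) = 48481065/536404 = 90.38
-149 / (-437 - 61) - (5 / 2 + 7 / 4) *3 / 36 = -73/1328 = -0.05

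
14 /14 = 1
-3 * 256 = -768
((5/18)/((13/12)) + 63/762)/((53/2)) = 3359/262509 = 0.01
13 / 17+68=1169/17 = 68.76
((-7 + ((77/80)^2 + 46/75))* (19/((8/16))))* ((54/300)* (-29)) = 1083.10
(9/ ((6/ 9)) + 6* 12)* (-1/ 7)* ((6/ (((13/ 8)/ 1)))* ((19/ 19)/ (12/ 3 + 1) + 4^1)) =-12312/65 = -189.42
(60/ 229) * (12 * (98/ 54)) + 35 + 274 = 216203/687 = 314.71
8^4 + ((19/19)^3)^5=4097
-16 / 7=-2.29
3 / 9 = 1/3 = 0.33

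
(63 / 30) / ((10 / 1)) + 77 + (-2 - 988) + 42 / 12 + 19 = -89029/100 = -890.29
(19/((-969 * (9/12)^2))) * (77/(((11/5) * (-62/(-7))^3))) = -24010/13674069 = 0.00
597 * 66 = 39402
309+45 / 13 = 4062/13 = 312.46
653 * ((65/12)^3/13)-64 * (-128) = 27950401/1728 = 16175.00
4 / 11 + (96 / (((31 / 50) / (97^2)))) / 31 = 496799044/10571 = 46996.41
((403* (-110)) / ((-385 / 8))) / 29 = 6448/203 = 31.76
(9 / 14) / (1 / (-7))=-9/2 = -4.50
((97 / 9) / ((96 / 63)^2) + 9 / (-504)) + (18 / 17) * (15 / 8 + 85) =11772391/121856 = 96.61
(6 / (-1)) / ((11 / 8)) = -48/11 = -4.36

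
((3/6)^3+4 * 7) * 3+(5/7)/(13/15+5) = 26025/308 = 84.50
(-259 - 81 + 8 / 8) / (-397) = 339/397 = 0.85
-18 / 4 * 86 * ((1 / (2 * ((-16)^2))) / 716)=-387/366592 = 0.00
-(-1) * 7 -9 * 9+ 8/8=-73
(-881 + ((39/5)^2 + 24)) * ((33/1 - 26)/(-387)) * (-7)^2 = 6827072/9675 = 705.64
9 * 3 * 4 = 108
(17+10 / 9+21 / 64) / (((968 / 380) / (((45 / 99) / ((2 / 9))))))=5044975/340736 = 14.81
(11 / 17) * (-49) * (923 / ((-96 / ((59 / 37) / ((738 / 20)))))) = 146761615/11140848 = 13.17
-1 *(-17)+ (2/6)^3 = 17.04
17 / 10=1.70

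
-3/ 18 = -1/6 = -0.17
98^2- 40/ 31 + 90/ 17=5063418/527 = 9608.00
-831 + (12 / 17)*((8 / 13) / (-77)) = -14141223/17017 = -831.01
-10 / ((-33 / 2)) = 20/33 = 0.61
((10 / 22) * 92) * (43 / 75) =3956/165 = 23.98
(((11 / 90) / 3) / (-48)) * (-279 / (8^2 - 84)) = -341/28800 = -0.01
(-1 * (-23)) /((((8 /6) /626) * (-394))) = -21597/788 = -27.41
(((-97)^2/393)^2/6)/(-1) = -95.53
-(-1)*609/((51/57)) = 11571/17 = 680.65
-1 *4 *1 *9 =-36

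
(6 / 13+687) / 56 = 8937/728 = 12.28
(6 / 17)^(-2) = 289/36 = 8.03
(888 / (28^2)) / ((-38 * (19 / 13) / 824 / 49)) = -297258/361 = -823.43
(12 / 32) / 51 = 1/136 = 0.01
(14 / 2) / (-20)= -7/20 = -0.35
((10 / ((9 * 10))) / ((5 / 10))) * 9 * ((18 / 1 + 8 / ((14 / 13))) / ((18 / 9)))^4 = 52263.42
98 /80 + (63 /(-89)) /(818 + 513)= 1.22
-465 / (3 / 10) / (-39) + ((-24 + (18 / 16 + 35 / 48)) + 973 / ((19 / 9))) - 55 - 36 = 4594111/11856 = 387.49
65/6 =10.83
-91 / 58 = -1.57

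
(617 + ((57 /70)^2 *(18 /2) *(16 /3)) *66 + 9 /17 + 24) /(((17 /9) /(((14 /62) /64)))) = 256969737/50170400 = 5.12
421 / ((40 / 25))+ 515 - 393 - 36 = 2793/8 = 349.12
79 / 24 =3.29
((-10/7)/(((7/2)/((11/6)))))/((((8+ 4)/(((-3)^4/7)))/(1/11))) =-45/686 = -0.07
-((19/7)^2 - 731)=35458/49 = 723.63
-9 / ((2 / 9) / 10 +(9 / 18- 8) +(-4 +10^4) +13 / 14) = -2835/3146677 = 0.00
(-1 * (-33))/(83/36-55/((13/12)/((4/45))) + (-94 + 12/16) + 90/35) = -54054/152147 = -0.36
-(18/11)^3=-5832/1331 = -4.38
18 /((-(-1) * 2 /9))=81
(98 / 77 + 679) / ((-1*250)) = -2.72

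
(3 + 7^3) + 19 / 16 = 5555/16 = 347.19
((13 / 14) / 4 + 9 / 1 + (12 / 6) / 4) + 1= 601/56 = 10.73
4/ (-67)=-4/67 = -0.06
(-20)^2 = 400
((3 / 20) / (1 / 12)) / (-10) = -9/50 = -0.18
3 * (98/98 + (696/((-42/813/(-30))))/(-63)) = -942933/49 = -19243.53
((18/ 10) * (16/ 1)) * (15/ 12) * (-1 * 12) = -432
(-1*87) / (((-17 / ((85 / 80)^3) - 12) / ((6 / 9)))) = 8381/3782 = 2.22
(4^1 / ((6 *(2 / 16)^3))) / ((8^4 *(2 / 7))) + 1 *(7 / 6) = 1.46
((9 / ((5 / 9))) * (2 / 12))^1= 27/10 = 2.70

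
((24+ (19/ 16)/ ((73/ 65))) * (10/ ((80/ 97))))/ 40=2838899/373760 = 7.60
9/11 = 0.82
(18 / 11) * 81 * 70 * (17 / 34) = 4639.09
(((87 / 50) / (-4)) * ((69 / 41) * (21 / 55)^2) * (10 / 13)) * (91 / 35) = -2647323/12402500 = -0.21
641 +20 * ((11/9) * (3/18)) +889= 41420/27 = 1534.07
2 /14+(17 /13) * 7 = 846/91 = 9.30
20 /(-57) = -20/57 = -0.35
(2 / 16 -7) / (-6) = 55/48 = 1.15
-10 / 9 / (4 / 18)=-5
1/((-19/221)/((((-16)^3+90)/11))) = 885326/209 = 4236.01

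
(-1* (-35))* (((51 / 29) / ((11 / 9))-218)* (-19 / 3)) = 45940195/957 = 48004.38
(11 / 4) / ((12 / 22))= 5.04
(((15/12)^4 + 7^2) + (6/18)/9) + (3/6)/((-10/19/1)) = 1746263/34560 = 50.53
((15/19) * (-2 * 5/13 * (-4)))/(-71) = -600/17537 = -0.03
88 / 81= 1.09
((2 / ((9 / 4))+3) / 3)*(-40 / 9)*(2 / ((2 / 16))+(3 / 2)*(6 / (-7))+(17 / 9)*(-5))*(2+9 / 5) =-252320/2187 = -115.37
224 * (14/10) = 1568/5 = 313.60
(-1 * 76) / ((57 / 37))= -148/3 = -49.33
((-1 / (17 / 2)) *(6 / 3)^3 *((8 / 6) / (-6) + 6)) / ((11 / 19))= -15808/1683 = -9.39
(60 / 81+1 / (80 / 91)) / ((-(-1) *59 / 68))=68969/31860 = 2.16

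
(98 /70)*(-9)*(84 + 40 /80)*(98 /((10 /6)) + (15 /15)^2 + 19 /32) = -102881961/1600 = -64301.23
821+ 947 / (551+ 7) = 459065/558 = 822.70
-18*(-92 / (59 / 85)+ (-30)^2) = -815040/59 = -13814.24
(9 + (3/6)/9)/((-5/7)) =-1141/90 = -12.68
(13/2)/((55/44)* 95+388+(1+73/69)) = 1794/140431 = 0.01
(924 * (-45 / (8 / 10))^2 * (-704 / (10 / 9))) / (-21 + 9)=154365750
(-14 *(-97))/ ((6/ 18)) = 4074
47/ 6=7.83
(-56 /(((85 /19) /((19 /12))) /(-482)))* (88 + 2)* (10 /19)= 7692720/17 = 452512.94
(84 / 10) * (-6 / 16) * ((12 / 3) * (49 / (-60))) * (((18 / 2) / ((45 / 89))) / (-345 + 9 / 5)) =-30527/57200 = -0.53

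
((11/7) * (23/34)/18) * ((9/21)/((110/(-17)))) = -23/5880 = 0.00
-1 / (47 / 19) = -19/47 = -0.40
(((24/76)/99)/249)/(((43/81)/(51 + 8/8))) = 936/745921 = 0.00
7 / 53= 0.13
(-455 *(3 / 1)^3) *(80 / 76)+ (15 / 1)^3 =-181575/19 = -9556.58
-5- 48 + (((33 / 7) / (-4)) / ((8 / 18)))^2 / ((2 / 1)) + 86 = 916113/25088 = 36.52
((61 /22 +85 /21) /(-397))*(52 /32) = -40963/1467312 = -0.03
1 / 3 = 0.33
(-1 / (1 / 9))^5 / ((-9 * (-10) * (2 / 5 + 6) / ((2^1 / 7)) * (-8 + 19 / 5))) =6.97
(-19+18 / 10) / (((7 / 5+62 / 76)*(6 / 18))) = -9804/421 = -23.29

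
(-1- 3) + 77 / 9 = 41/9 = 4.56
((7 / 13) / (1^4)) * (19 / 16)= 133/208 = 0.64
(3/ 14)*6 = 9/7 = 1.29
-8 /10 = -4/5 = -0.80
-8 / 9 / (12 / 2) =-4/27 = -0.15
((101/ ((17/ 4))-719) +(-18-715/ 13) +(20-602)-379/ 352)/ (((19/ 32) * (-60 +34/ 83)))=671158833/17573138 = 38.19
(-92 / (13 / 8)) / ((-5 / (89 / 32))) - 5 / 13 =2022/65 = 31.11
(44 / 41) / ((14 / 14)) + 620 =25464/41 = 621.07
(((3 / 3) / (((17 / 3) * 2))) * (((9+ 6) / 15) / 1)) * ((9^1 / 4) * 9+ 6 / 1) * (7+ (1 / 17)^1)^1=4725/289 = 16.35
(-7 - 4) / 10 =-11/10 = -1.10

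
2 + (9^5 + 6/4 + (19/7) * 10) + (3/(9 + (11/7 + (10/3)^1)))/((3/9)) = 120760113/2044 = 59080.29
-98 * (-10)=980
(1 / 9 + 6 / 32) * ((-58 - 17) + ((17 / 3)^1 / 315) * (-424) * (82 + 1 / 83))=-787580561/3764880 = -209.19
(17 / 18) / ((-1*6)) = -17/108 = -0.16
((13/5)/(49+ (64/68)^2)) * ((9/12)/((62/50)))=4335/137516 = 0.03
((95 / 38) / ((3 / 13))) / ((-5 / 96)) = -208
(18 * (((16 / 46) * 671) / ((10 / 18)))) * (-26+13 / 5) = -101745072/575 = -176947.95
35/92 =0.38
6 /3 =2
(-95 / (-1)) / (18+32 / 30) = 1425/286 = 4.98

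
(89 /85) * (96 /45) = 2848/1275 = 2.23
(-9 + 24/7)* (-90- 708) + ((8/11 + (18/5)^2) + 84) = 4543.69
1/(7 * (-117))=-1/819 = 0.00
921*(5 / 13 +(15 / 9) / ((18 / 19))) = 1974.51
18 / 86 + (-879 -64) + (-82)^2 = 248592/43 = 5781.21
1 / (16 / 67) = 67/16 = 4.19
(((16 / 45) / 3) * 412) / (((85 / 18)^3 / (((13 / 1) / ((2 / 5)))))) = 9255168/614125 = 15.07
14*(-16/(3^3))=-224/27 = -8.30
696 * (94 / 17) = 65424/17 = 3848.47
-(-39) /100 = 39/100 = 0.39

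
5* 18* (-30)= -2700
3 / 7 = 0.43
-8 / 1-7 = -15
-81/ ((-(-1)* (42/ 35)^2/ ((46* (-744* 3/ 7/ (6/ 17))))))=16363350/7 = 2337621.43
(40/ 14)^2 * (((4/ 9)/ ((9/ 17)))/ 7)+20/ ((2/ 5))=1416350/27783 = 50.98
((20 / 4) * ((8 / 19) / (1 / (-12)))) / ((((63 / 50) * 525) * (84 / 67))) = -5360/175959 = -0.03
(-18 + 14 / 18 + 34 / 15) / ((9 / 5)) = -8.31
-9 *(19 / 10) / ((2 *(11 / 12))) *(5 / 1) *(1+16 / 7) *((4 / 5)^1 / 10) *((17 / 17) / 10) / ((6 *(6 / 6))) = -3933/19250 = -0.20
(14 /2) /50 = 7/50 = 0.14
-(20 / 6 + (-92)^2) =-8467.33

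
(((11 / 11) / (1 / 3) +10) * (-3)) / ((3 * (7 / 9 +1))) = -7.31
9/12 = 3/4 = 0.75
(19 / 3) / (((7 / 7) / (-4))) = -76/3 = -25.33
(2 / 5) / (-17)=-2/85 = -0.02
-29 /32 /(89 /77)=-2233/2848 = -0.78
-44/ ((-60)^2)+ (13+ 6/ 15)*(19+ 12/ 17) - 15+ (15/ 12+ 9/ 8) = 7693501/30600 = 251.42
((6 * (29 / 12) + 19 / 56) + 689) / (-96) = -39415/5376 = -7.33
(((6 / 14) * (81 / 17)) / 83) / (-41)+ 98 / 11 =39683113/4454527 = 8.91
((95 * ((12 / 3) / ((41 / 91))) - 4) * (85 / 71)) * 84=245730240/2911 = 84414.37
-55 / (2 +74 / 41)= -2255/156 = -14.46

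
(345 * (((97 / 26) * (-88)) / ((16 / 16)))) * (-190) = 279767400/13 = 21520569.23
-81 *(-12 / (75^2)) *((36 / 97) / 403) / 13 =3888/317614375 = 0.00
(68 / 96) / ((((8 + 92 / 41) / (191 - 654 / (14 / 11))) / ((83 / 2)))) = -6537163/7056 = -926.47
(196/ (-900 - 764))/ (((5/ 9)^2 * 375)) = -1323/1300000 = 0.00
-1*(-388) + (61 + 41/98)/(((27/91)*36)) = 5358151/13608 = 393.75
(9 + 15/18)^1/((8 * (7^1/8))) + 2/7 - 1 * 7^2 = -1987/42 = -47.31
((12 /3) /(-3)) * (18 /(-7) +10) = -9.90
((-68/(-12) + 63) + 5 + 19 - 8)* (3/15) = 254/15 = 16.93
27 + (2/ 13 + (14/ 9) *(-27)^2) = 15095/13 = 1161.15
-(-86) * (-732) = -62952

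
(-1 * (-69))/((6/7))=161/2 = 80.50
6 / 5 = 1.20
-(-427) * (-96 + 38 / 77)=-448594/11 = -40781.27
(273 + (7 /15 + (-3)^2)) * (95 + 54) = 631313/15 = 42087.53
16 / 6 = 8/3 = 2.67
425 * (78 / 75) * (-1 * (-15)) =6630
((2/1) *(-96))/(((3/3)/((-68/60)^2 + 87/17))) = -1567232/1275 = -1229.20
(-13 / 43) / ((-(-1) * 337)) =-13/14491 = 0.00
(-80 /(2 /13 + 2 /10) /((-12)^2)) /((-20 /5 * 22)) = 325/18216 = 0.02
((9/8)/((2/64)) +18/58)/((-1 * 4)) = -1053/116 = -9.08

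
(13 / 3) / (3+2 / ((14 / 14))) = 13/15 = 0.87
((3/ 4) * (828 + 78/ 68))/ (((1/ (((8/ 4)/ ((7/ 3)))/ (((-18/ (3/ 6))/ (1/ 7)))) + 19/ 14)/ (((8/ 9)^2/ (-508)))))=263116/79608807 = 0.00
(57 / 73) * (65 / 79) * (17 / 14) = 62985/80738 = 0.78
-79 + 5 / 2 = -153/2 = -76.50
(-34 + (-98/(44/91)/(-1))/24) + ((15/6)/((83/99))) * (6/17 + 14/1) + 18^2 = 341.24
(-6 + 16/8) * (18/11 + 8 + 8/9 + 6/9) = -4432/99 = -44.77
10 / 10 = 1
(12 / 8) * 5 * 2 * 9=135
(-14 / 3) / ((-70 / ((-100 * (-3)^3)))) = 180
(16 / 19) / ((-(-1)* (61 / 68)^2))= 73984/70699 = 1.05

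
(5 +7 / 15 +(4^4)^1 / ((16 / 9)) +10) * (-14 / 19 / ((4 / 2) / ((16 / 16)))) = -58.75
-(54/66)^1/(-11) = 9/121 = 0.07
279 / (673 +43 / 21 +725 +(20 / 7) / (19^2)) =2115099/10613821 = 0.20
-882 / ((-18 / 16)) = 784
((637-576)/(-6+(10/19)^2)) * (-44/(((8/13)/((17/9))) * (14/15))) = 267665255/173544 = 1542.35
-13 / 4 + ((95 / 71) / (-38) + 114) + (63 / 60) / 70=1572363/14200 = 110.73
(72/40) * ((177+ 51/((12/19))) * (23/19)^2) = 4908591/7220 = 679.86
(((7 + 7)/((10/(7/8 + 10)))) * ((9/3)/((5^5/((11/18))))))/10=2233/2500000 = 0.00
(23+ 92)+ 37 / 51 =5902/51 = 115.73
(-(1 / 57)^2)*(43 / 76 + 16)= -1259/246924 = -0.01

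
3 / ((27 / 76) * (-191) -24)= -76/2327 = -0.03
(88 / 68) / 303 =22/5151 = 0.00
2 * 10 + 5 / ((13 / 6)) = 22.31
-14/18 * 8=-56/9 = -6.22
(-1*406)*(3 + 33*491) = -6579636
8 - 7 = 1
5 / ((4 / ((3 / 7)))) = 15/28 = 0.54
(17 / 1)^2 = 289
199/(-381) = -199/381 = -0.52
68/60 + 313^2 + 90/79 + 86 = 116197868/1185 = 98057.27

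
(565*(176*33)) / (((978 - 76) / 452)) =67420320/41 = 1644398.05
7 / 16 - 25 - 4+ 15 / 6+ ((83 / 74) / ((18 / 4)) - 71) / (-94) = -6337987/250416 = -25.31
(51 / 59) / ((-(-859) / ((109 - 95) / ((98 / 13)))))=663/354767 = 0.00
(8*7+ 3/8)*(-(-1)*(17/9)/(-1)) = -106.49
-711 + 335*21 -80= 6244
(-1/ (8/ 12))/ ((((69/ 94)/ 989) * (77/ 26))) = -682.42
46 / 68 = 0.68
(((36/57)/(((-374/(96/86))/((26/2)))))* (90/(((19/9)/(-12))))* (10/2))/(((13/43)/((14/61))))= 195955200/4117927 = 47.59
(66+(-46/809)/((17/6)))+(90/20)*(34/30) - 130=-8103277/137530 = -58.92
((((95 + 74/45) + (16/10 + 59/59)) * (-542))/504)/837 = -86449/677970 = -0.13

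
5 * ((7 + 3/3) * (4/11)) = 160/11 = 14.55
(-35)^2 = 1225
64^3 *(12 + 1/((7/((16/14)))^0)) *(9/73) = 30670848/73 = 420148.60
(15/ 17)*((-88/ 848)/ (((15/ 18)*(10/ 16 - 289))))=264/692869 = 0.00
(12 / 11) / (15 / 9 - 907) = -9/7469 = 0.00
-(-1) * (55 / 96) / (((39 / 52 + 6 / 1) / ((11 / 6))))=0.16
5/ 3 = 1.67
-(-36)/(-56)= -9/14 = -0.64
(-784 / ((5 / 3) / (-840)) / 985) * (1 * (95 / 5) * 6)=45045504/985 = 45731.48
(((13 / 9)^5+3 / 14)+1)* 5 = 31009675/826686 = 37.51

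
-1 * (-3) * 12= 36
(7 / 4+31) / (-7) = -131/28 = -4.68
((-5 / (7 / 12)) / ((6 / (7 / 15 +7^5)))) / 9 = -72032/27 = -2667.85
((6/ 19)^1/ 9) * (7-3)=8/57 = 0.14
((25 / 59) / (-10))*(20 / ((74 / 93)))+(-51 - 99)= -329775/2183 = -151.07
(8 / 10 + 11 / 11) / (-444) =-3/740 = 0.00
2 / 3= 0.67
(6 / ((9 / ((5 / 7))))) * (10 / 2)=50/21 = 2.38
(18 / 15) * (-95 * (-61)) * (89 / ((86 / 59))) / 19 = 960933/43 = 22347.28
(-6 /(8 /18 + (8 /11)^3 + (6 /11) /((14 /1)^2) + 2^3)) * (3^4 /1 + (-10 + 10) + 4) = -598710420/10368139 = -57.75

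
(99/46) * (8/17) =396/391 = 1.01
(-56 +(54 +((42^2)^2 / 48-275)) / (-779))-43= -141727/779 = -181.93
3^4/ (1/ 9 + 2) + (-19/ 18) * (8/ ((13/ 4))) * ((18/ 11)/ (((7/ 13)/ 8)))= -36283/1463 = -24.80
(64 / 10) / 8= 4/5 = 0.80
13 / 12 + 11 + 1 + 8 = 21.08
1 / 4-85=-339/4 = -84.75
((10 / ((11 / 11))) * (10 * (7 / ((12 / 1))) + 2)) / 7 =235/21 = 11.19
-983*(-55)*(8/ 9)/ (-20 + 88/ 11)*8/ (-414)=432520/5589 = 77.39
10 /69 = 0.14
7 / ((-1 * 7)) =-1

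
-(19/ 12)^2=-361/144 = -2.51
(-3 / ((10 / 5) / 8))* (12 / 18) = -8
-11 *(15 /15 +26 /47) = -803/47 = -17.09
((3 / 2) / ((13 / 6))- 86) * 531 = -588879/13 = -45298.38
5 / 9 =0.56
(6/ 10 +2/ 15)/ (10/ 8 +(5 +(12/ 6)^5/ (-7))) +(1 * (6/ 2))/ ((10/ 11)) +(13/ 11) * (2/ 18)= 179987/46530 = 3.87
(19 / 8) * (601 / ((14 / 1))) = 11419/112 = 101.96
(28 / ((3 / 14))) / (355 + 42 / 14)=0.36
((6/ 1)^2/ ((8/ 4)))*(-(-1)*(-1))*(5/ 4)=-45/2 = -22.50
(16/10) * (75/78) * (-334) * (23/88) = -19205/143 = -134.30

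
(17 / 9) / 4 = 17/36 = 0.47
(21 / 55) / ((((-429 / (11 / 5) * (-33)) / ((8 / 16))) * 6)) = 7/1415700 = 0.00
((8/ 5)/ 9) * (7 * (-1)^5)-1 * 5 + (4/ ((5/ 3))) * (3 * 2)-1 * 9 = -38/45 = -0.84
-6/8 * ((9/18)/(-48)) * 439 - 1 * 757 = -96457/128 = -753.57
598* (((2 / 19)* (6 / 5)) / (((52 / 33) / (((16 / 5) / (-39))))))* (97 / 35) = -10.90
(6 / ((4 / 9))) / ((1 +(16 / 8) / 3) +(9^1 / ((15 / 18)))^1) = 405/374 = 1.08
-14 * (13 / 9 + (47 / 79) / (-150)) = -358463/17775 = -20.17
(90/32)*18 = 405/8 = 50.62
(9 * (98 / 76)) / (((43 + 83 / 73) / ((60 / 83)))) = 53655/282283 = 0.19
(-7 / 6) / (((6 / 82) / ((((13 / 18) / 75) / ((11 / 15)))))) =-3731/17820 = -0.21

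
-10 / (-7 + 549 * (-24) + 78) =2/2621 = 0.00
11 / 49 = 0.22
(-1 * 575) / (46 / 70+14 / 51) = -1026375/1663 = -617.18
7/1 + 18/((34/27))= 362/17 = 21.29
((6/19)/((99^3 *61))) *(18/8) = 1/83301966 = 0.00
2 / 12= 1/6 = 0.17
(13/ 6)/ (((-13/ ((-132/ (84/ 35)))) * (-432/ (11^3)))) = -73205/2592 = -28.24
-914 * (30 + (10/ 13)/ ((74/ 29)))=-13321550/481 = -27695.53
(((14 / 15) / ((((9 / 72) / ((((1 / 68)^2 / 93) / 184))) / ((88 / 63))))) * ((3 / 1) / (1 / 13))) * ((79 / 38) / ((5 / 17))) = 11297/310903650 = 0.00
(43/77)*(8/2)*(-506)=-7912/7 = -1130.29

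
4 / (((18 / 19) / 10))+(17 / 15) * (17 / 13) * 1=25567/585 = 43.70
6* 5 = 30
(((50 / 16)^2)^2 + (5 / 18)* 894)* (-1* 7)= -2405.91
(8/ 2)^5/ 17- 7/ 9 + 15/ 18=18449/306 = 60.29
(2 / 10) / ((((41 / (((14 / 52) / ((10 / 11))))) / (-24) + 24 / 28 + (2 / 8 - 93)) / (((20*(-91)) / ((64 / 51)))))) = 1072071/360956 = 2.97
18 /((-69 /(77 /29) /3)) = -1386/667 = -2.08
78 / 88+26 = 1183/44 = 26.89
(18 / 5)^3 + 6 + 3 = 6957/125 = 55.66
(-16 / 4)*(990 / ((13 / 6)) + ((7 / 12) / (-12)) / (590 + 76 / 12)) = -1827.69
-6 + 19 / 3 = 1/3 = 0.33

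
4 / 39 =0.10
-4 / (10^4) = -1/2500 = 0.00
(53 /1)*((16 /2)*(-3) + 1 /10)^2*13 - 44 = 39351969/100 = 393519.69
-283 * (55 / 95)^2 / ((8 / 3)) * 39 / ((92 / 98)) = -196315119/132848 = -1477.74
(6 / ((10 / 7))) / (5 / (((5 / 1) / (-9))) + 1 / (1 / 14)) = 21/25 = 0.84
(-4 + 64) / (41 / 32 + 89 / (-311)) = 199040/3301 = 60.30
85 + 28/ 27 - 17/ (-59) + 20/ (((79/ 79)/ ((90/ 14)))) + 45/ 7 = 352571/1593 = 221.33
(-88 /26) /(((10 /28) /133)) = -81928/65 = -1260.43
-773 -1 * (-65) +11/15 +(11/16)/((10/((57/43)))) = -14596103/20640 = -707.18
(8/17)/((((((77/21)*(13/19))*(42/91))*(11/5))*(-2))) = -190/2057 = -0.09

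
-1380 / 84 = -16.43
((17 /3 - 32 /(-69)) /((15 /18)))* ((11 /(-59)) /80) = -4653/271400 = -0.02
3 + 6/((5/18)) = 123/5 = 24.60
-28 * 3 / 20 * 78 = -1638/5 = -327.60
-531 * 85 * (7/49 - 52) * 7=16384005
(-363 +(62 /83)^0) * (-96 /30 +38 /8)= -5611/10 = -561.10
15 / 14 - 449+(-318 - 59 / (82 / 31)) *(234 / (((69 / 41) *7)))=-7207.52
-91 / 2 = -45.50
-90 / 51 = -30/17 = -1.76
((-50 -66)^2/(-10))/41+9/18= -32.32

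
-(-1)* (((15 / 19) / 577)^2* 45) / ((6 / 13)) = 43875/240374738 = 0.00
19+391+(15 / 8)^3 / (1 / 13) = 253795/512 = 495.69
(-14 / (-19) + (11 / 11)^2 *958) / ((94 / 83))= 755964/893 = 846.54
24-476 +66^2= 3904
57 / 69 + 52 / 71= 2545/1633 = 1.56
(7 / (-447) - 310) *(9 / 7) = -415731/1043 = -398.59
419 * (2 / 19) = 838/19 = 44.11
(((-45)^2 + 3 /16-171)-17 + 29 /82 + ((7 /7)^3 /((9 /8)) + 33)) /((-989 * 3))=-11048923/17517168 = -0.63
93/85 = 1.09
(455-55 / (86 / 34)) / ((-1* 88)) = -9315/1892 = -4.92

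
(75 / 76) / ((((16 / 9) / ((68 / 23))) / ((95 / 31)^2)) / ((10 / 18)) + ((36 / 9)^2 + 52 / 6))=0.04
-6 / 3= -2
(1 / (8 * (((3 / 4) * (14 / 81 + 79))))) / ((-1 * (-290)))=27/3719540 = 0.00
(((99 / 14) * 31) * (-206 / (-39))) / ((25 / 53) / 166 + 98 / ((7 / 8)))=3000118/290199 = 10.34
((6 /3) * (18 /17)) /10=0.21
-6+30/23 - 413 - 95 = -11792/23 = -512.70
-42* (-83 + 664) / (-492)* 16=793.56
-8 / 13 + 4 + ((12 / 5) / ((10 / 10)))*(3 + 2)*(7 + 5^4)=98636/13 = 7587.38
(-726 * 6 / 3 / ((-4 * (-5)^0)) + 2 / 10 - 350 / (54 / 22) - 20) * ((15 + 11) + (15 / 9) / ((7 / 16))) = 16953332/2835 = 5980.01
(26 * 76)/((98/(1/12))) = 247/147 = 1.68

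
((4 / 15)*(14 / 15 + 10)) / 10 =0.29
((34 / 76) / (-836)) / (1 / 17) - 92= -2922945/31768 = -92.01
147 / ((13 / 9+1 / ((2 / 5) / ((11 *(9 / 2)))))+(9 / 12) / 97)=36666/31229 = 1.17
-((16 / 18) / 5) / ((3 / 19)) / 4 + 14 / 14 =97/135 = 0.72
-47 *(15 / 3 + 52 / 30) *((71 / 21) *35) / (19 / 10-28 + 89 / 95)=64037030/43029 = 1488.23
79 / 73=1.08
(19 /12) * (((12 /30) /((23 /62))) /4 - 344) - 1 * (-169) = -375.24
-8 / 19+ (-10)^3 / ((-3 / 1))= 18976/57 = 332.91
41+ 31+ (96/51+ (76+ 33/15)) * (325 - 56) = 1837203/85 = 21614.15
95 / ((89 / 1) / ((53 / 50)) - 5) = 1007/837 = 1.20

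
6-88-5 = -87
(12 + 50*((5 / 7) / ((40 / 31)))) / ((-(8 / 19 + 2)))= -16.39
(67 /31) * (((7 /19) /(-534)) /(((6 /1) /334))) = -78323/943578 = -0.08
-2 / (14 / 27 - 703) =54/18967 = 0.00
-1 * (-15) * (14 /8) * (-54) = -2835/2 = -1417.50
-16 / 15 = -1.07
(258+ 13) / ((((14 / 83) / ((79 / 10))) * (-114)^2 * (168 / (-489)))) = -289642361/101888640 = -2.84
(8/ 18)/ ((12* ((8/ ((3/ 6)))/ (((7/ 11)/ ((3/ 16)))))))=7/891 = 0.01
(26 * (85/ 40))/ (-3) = -221/12 = -18.42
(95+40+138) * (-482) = -131586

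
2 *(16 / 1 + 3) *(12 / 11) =456/11 = 41.45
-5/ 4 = -1.25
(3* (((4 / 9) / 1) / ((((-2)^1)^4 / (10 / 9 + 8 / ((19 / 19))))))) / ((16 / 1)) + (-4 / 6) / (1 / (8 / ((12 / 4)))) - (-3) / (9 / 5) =-55/864 = -0.06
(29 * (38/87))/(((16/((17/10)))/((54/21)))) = 969/280 = 3.46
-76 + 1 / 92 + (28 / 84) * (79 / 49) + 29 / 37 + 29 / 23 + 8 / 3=-11799215/166796 = -70.74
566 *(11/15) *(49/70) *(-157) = -3421187/75 = -45615.83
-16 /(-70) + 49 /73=2299/2555 = 0.90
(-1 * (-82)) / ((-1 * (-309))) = 82/309 = 0.27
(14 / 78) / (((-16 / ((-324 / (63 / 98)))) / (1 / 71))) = 0.08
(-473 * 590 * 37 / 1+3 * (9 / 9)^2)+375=-10325212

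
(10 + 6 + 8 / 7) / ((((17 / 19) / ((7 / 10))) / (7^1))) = 1596/17 = 93.88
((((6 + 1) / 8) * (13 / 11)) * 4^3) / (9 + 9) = 364/99 = 3.68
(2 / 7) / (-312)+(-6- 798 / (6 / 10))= -1458913/1092 = -1336.00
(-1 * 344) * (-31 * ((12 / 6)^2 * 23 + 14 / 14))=991752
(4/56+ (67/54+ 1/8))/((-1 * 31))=-0.05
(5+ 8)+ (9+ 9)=31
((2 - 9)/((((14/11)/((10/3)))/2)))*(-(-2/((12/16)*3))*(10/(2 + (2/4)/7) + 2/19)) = -265760/1653 = -160.77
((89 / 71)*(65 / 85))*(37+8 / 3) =8099/213 = 38.02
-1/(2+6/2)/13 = -1/65 = -0.02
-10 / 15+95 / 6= 91/6 = 15.17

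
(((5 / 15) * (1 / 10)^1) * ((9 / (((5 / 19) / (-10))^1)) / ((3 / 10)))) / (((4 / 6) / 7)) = -399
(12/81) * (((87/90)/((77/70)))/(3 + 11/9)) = 58/1881 = 0.03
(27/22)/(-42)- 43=-13253/308 = -43.03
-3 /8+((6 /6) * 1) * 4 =29/8 = 3.62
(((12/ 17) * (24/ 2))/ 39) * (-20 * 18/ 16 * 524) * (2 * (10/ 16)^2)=-442125/221 = -2000.57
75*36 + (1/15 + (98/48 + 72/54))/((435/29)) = 4860413/1800 = 2700.23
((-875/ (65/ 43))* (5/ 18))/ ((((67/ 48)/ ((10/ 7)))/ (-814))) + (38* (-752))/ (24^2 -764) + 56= 350563504/2613 = 134161.31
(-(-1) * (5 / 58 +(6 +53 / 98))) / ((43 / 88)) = 19272/1421 = 13.56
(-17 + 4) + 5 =-8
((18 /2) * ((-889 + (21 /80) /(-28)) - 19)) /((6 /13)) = -11331957/640 = -17706.18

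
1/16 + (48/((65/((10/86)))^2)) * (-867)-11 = -55350031/4999696 = -11.07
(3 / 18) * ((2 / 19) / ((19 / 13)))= 13/1083 = 0.01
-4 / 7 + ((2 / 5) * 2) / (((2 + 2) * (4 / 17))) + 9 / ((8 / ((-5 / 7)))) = -21/40 = -0.52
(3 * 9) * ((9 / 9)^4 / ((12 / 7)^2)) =147/16 = 9.19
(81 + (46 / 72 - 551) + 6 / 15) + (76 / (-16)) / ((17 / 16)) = -1448701/3060 = -473.43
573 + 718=1291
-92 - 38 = -130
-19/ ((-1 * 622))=0.03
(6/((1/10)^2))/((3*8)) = 25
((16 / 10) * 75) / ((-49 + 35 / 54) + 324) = 1296/2977 = 0.44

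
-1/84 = -0.01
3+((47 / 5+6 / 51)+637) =649.52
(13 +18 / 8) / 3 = 61/12 = 5.08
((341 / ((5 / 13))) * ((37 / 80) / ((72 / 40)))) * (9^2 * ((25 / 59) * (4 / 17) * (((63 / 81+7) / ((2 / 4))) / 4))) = 28703675/4012 = 7154.46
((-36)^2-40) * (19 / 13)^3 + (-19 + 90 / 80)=68605061/17576 = 3903.34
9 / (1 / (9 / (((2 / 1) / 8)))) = 324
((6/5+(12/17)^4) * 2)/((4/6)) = 1814418/417605 = 4.34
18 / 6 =3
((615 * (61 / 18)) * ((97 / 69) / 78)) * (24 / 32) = 1212985/43056 = 28.17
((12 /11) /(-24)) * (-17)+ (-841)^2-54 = 15559011/22 = 707227.77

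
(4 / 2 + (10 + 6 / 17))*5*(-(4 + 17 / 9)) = -18550/51 = -363.73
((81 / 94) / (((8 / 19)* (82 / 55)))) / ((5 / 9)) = 152361/61664 = 2.47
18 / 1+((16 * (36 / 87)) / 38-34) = -8720/551 = -15.83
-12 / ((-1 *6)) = 2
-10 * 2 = -20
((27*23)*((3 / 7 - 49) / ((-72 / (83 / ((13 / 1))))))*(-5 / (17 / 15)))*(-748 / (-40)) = -80321175/364 = -220662.57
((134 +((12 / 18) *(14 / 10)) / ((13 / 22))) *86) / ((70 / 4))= 4547336/6825 = 666.28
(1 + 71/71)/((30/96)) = 32/5 = 6.40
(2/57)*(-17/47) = -34/2679 = -0.01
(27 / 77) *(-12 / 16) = -0.26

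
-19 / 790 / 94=-19/74260 = 0.00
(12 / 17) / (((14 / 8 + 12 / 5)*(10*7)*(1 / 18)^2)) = 7776/9877 = 0.79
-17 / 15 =-1.13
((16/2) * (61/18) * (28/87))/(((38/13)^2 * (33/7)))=2020564/9327879 = 0.22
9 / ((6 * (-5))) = -3/10 = -0.30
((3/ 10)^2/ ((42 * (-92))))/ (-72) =1/3091200 = 0.00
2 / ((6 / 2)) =2/3 = 0.67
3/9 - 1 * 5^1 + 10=16/3 = 5.33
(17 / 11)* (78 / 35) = 1326/385 = 3.44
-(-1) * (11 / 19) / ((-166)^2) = 11/523564 = 0.00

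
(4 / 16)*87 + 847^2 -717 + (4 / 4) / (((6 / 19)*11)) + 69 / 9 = 31535755/44 = 716721.70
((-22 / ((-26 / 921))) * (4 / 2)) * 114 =2309868/13 = 177682.15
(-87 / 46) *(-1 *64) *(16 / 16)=2784/23 = 121.04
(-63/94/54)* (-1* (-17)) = -119/564 = -0.21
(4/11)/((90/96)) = 64/165 = 0.39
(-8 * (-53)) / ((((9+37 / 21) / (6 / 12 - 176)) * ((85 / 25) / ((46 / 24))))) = -3897.82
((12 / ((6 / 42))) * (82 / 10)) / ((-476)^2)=123/40460 = 0.00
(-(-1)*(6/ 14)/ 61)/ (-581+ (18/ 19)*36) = -57/4436957 = 0.00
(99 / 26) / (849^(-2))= 71359299/26 = 2744588.42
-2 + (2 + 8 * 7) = 56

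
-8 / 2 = -4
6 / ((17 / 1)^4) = 6/83521 = 0.00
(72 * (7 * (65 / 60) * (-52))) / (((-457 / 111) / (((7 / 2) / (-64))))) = -2757573/7312 = -377.13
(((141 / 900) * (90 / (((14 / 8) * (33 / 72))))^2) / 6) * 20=38983680/5929 = 6575.09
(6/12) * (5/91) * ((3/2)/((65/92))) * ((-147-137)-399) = -47127/1183 = -39.84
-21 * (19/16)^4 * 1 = -2736741/65536 = -41.76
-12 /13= -0.92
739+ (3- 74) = 668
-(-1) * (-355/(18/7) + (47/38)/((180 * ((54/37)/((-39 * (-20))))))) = -827263/6156 = -134.38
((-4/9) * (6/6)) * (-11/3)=1.63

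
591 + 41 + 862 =1494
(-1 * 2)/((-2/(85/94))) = 85/94 = 0.90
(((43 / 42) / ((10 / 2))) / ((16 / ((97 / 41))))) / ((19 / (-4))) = -4171/654360 = -0.01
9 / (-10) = -9/10 = -0.90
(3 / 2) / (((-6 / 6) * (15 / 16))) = -8/5 = -1.60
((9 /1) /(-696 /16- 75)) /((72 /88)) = -22/237 = -0.09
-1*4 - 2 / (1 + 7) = -17/4 = -4.25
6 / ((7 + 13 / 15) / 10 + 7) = 225/292 = 0.77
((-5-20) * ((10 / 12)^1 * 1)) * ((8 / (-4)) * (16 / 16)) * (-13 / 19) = -28.51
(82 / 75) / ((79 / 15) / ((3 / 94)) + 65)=246/51755 = 0.00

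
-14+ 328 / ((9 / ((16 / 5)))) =4618/45 = 102.62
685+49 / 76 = 52109/76 = 685.64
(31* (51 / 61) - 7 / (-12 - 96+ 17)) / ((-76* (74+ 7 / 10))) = -51535/11255049 = 0.00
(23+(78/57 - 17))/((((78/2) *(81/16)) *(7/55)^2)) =968000/420147 = 2.30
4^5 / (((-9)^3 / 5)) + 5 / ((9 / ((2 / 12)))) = -10105/1458 = -6.93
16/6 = 8/3 = 2.67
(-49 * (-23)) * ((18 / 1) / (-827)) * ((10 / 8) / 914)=-50715/1511756 = -0.03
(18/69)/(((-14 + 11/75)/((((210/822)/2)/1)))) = -7875/3273889 = 0.00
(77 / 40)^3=456533/64000 = 7.13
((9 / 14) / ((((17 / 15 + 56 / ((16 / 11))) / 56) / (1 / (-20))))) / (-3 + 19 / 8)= 432/5945 = 0.07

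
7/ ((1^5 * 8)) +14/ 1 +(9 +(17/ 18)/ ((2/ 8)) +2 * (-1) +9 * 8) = 7031/72 = 97.65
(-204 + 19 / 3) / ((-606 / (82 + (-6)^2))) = 34987/909 = 38.49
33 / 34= 0.97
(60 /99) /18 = 10/297 = 0.03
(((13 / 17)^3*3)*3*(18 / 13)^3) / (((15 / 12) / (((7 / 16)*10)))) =37.39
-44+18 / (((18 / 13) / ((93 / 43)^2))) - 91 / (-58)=1970957/107242 = 18.38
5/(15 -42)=-5/27 = -0.19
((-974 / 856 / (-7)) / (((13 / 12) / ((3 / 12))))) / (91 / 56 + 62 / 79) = 230838/14829451 = 0.02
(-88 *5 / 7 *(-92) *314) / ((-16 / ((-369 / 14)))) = 146570490/49 = 2991234.49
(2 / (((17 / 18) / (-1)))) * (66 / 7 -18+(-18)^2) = -79488/119 = -667.97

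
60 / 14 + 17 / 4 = 239/28 = 8.54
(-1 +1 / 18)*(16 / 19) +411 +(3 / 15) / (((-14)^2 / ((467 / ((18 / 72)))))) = 17265382/41895 = 412.11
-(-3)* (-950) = -2850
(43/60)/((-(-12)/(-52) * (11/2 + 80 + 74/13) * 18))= -7267/3841020 = 0.00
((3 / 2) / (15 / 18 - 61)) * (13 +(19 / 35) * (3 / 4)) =-16893/50540 = -0.33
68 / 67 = 1.01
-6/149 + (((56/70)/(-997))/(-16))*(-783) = -0.08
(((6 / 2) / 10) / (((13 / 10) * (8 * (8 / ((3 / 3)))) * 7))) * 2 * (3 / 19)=9/55328 = 0.00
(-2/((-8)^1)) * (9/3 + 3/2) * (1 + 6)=63/8 = 7.88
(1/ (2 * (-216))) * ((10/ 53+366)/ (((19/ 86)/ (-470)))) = 49029460/27189 = 1803.28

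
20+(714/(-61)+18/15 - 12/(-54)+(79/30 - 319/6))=-40.82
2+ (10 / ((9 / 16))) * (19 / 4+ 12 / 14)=6406/63 = 101.68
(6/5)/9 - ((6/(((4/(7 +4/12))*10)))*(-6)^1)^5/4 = 117411179/37500 = 3130.96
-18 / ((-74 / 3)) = 27/37 = 0.73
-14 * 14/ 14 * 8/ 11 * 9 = -91.64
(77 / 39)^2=5929/1521 = 3.90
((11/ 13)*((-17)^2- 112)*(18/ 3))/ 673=11682/8749 = 1.34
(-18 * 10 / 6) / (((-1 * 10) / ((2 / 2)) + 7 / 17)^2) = -8670/26569 = -0.33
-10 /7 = -1.43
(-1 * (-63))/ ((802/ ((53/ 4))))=3339/3208 = 1.04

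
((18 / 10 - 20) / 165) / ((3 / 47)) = -4277/2475 = -1.73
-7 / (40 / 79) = -553/40 = -13.82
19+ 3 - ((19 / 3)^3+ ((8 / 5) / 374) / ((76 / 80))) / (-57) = 144667933/5468067 = 26.46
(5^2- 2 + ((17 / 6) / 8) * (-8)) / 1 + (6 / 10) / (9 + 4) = 7883/390 = 20.21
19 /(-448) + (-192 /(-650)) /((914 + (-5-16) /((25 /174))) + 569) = -8211979/194643904 = -0.04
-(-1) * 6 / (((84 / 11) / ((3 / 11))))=3/14 = 0.21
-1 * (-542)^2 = -293764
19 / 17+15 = 274/17 = 16.12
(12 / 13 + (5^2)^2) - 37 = 7656/13 = 588.92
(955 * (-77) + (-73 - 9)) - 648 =-74265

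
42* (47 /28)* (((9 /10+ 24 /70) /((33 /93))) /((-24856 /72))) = -0.72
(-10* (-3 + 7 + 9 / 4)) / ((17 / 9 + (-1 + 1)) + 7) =-225/32 = -7.03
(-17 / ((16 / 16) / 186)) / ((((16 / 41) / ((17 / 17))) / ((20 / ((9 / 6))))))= -108035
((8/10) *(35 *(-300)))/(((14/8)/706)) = -3388800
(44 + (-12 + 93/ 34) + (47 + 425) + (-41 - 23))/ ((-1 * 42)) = -15053/1428 = -10.54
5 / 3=1.67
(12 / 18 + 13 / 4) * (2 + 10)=47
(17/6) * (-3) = -17/2 = -8.50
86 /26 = 43/13 = 3.31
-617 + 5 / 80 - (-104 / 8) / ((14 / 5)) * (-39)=-89377/112 = -798.01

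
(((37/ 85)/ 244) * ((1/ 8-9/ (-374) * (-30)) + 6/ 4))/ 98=7141/434378560 = 0.00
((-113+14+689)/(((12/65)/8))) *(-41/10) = -314470/3 = -104823.33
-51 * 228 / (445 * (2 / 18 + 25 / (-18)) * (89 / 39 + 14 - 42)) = -480168/603865 = -0.80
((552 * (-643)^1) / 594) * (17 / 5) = -1005652/495 = -2031.62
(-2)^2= 4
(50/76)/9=25/342 = 0.07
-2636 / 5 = -527.20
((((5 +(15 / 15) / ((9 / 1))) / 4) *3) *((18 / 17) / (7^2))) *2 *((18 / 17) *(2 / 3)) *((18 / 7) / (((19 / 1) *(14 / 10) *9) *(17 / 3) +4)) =149040/674360981 = 0.00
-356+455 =99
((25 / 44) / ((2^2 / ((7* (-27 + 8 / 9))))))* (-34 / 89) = 699125/70488 = 9.92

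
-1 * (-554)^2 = -306916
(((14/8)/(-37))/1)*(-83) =581/148 = 3.93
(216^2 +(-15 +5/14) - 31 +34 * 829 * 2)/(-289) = -84809/238 = -356.34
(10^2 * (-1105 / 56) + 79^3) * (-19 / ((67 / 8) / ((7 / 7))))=-522493996/469 = -1114059.69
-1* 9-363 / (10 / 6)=-226.80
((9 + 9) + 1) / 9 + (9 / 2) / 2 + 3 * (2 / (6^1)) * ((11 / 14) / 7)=7891/1764 = 4.47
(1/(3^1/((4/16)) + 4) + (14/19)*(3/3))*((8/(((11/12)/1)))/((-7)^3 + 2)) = -1458/71269 = -0.02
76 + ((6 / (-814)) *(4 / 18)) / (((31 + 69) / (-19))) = 4639819/61050 = 76.00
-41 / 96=-0.43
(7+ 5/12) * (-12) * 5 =-445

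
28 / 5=5.60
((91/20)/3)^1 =1.52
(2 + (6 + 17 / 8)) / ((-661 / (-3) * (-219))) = -81/386024 = 0.00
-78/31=-2.52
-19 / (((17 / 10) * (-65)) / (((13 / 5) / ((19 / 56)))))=112/85 = 1.32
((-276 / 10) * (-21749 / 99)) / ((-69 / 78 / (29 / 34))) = -16398746/2805 = -5846.26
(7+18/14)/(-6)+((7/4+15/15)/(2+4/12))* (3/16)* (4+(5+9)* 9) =18377/672 = 27.35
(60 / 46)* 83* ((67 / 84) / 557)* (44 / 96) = 305855/4304496 = 0.07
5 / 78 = 0.06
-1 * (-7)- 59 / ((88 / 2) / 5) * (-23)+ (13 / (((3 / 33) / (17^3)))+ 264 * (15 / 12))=30934209/44 = 703050.20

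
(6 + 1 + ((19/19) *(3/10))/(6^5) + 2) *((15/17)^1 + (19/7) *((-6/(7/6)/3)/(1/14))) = -594633269/1028160 = -578.35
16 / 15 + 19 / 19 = 31/15 = 2.07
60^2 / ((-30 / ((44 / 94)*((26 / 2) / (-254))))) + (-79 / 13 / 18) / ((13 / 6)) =8228569/3026283 = 2.72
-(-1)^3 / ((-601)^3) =-1/217081801 = 0.00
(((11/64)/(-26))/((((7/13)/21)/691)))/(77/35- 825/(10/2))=10365/9472 = 1.09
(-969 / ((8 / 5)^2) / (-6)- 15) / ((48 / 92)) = 92.16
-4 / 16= -1/4 = -0.25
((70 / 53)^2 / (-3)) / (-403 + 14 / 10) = 6125/4230354 = 0.00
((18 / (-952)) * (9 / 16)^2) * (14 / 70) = -729/609280 = 0.00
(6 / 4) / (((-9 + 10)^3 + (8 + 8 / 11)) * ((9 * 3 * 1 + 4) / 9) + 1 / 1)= 297/6832 = 0.04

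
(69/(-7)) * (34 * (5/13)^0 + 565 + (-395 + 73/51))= -240971/119 = -2024.97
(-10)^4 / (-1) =-10000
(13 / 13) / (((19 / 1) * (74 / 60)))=30/703 = 0.04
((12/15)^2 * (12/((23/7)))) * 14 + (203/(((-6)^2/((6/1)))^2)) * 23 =3362051/20700 = 162.42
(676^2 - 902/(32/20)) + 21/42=1825651/4 = 456412.75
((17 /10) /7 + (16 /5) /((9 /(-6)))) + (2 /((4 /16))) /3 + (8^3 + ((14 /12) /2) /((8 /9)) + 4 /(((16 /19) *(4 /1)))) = 1729123/3360 = 514.62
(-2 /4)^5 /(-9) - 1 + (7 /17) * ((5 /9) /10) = -1589/1632 = -0.97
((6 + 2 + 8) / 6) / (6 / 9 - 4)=-4/5 = -0.80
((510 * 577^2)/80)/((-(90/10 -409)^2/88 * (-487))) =186773169/77920000 = 2.40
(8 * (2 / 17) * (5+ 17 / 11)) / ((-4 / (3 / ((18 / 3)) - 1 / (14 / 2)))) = -720/1309 = -0.55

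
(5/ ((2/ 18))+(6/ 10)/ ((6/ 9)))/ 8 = 459/80 = 5.74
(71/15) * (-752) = -53392/15 = -3559.47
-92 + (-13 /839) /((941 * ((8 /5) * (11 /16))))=-798973118/8684489 = -92.00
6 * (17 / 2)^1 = 51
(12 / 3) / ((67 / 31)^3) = 119164/300763 = 0.40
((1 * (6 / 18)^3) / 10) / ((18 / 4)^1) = 1/1215 = 0.00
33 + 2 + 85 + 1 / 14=1681/14 = 120.07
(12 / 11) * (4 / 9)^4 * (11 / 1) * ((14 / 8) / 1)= 1792/2187 = 0.82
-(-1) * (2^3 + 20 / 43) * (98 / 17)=35672/731 = 48.80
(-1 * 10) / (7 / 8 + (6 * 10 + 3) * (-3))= 16/301 = 0.05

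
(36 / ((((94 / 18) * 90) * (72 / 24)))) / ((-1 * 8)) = -3/940 = 0.00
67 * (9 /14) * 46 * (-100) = -1386900/7 = -198128.57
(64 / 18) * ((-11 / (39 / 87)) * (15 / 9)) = -51040/351 = -145.41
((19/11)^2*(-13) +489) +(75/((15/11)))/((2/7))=155537/242 = 642.71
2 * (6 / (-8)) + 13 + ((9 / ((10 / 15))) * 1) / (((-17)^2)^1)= 3337/289 = 11.55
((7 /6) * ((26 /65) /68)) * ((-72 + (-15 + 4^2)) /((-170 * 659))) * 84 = 3479/9522550 = 0.00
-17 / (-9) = 1.89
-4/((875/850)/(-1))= 136/35 = 3.89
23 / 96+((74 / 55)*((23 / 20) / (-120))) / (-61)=0.24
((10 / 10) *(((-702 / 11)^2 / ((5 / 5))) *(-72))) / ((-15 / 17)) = 332337.24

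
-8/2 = -4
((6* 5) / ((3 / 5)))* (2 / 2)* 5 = 250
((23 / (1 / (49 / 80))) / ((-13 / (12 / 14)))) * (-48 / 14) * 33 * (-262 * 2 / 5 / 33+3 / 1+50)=1701747/325 = 5236.14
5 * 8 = 40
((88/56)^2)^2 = 6.10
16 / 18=8/9 = 0.89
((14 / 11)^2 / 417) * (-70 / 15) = -0.02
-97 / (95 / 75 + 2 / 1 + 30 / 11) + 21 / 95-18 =-3190896/93955 = -33.96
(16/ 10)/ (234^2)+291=19917497/68445 = 291.00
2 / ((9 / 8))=16/9 = 1.78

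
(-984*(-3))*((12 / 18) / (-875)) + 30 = 24282/875 = 27.75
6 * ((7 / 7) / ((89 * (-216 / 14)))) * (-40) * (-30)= -1400/267 = -5.24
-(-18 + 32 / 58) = 506/29 = 17.45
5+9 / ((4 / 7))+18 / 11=985/44 = 22.39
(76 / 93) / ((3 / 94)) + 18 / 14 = 52519/1953 = 26.89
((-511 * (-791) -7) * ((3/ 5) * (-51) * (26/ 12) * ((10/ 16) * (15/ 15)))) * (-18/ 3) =401970933/4 = 100492733.25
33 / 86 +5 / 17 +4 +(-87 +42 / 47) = -5595281/68714 = -81.43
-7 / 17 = -0.41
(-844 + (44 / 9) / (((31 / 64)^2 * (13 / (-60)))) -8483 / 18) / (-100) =63479731/4497480 = 14.11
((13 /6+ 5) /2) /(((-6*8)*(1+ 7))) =-43/4608 = -0.01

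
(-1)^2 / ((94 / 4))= 2/47 = 0.04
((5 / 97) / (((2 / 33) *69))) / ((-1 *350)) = -11/312340 = 0.00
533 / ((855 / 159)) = 28249/285 = 99.12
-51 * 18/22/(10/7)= -3213/110 = -29.21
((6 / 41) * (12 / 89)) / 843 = 24/1025369 = 0.00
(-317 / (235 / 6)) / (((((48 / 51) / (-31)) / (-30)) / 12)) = -4510593/47 = -95970.06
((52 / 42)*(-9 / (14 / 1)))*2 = -78/49 = -1.59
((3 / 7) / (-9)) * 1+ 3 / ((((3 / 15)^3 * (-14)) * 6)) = -4.51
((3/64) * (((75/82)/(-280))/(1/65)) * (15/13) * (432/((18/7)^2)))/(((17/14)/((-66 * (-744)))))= -169178625/5576 = -30340.50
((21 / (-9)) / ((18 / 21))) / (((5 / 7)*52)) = -343/4680 = -0.07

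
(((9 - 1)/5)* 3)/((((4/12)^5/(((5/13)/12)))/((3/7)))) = 16.02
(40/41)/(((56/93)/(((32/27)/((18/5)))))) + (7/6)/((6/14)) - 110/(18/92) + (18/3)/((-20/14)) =-130919339/232470 = -563.17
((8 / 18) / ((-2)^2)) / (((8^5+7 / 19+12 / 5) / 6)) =190/9339669 = 0.00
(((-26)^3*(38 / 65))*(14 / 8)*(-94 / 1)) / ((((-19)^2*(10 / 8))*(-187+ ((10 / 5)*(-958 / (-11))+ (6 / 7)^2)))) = -73769696/237975 = -309.99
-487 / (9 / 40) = -19480/9 = -2164.44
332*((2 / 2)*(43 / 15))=14276/15 = 951.73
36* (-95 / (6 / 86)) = -49020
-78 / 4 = -39/2 = -19.50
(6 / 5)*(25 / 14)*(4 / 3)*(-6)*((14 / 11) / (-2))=120/11 = 10.91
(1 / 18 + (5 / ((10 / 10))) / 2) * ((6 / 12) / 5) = 23/90 = 0.26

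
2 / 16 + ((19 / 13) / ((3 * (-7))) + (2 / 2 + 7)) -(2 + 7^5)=-36693263/2184 = -16800.94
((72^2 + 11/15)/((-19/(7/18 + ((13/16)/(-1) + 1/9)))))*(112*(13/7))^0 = 77771/912 = 85.28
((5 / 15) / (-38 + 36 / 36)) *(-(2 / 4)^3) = 1/888 = 0.00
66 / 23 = 2.87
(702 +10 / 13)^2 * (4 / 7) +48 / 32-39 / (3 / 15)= 667274147/2366 = 282026.27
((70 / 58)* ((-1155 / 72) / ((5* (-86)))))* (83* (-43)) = -223685/1392 = -160.69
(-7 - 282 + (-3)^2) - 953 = -1233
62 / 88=31/44 = 0.70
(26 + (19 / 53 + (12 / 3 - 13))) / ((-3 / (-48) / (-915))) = -13468800/53 = -254128.30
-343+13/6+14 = -1961/6 = -326.83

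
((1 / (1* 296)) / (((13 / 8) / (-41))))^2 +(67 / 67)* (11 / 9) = 2560100/2082249 = 1.23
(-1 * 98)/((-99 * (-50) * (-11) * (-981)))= -49/26707725 = 0.00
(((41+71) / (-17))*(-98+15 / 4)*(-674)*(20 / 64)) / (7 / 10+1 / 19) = -32495225/187 = -173771.26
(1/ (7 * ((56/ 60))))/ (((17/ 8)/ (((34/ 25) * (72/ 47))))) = 1728/11515 = 0.15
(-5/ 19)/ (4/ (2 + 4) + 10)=-15/608 = -0.02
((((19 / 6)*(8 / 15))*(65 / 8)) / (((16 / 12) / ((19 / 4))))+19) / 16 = 6517/1536 = 4.24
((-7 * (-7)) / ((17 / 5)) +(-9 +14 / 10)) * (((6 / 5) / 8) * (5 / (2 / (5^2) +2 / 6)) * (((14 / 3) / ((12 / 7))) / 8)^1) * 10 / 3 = 236425/16864 = 14.02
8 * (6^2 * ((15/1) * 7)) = 30240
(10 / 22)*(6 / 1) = 30/11 = 2.73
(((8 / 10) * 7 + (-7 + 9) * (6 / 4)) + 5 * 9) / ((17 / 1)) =268/85 = 3.15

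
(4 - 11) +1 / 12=-83/12 = -6.92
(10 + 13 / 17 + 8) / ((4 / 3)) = 957/68 = 14.07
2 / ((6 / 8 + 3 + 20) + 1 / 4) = 1/12 = 0.08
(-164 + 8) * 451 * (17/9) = -398684/3 = -132894.67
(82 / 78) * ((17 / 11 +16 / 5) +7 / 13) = 154898/27885 = 5.55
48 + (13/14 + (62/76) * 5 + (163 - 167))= 6518/133 = 49.01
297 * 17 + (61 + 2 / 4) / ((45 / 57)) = 51269/10 = 5126.90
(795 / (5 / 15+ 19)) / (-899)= -2385/52142 = -0.05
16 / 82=8/41 = 0.20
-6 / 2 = -3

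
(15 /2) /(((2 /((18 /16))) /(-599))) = -80865/32 = -2527.03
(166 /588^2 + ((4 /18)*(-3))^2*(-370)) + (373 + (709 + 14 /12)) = 52940477/57624 = 918.72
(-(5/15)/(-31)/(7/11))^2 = 121/423801 = 0.00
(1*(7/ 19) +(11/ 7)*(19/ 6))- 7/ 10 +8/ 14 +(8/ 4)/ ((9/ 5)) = 37868/5985 = 6.33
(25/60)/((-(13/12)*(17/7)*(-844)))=35/186524 = 0.00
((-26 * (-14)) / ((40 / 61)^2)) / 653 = 1.30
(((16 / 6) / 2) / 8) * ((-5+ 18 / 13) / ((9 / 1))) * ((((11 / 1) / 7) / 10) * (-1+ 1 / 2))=517/98280 = 0.01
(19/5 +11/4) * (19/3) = 2489/60 = 41.48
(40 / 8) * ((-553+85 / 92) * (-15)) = 3809325/92 = 41405.71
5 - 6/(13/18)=-43/13 = -3.31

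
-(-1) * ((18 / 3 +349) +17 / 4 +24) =1533/4 = 383.25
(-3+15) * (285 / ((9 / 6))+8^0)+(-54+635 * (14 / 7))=3508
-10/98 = -5/49 = -0.10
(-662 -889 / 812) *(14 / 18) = -538433/1044 = -515.74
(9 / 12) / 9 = 1/12 = 0.08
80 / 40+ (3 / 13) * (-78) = -16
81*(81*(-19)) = -124659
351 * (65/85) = 4563/17 = 268.41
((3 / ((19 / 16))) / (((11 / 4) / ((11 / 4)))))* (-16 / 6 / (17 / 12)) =-1536/323 = -4.76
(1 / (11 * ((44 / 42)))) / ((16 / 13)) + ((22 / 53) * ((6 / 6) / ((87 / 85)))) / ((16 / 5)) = 3521503/17853792 = 0.20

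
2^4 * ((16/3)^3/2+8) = 36224/27 = 1341.63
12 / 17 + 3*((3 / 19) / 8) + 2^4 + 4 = 53657/2584 = 20.77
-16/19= -0.84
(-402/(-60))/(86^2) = 67/73960 = 0.00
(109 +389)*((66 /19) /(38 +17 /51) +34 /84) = 3773263/15295 = 246.70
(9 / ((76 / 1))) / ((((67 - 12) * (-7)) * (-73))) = 9/2135980 = 0.00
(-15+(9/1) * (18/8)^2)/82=489/1312 = 0.37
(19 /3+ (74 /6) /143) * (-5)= -4590/143 = -32.10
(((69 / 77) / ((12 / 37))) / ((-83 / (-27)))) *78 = 896103/12782 = 70.11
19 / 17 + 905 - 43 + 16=14945/17 = 879.12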